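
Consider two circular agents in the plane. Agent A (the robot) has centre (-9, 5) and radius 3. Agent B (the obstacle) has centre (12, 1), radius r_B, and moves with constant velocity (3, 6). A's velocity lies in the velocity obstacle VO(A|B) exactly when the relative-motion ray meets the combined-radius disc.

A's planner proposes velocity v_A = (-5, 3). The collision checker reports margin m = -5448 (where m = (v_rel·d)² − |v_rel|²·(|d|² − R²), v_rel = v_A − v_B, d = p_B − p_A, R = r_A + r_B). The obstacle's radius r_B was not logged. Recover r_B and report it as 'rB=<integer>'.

m = -5448
d = (21, -4);  v_rel = (-8, -3),  |v_rel|² = 73
v_rel×d = (-8)·(-4) − (-3)·(21) = 95
since m = R²·73 − 95²:  R² = (9025 + -5448) / 73 = 49
R = √49 = 7  ⇒  r_B = 7 − 3 = 4

rB=4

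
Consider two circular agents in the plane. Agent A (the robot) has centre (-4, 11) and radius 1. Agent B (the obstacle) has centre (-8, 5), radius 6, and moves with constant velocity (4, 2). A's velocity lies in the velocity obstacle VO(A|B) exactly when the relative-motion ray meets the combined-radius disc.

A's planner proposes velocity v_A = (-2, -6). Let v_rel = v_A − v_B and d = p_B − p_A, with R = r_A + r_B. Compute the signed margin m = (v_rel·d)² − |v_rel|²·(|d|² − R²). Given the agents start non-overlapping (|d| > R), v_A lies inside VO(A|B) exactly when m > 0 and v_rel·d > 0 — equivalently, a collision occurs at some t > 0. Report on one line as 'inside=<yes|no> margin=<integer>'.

d = (-4, -6),  |d|² = 52;  R = 1+6 = 7,  c = 52−7² = 3
v_rel = (-6, -8),  |v_rel|² = 100;  v_rel·d = (-6)·(-4) + (-8)·(-6) = 72
100·t² − 144·t + 3 = 0  ⇒  m = 72² − 100·3 = 4884
m = 4884 > 0,  v_rel·d = 72 > 0  ⇒  inside

inside=yes margin=4884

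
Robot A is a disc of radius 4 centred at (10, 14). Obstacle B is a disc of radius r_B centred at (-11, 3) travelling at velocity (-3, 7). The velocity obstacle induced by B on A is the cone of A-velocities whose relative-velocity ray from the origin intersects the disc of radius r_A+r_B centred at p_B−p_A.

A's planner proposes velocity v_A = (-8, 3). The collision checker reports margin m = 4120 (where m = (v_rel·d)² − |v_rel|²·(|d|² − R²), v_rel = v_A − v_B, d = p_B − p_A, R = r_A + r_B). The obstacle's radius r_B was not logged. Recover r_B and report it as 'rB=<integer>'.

m = 4120
d = (-21, -11);  v_rel = (-5, -4),  |v_rel|² = 41
v_rel×d = (-5)·(-11) − (-4)·(-21) = -29
since m = R²·41 − (-29)²:  R² = (841 + 4120) / 41 = 121
R = √121 = 11  ⇒  r_B = 11 − 4 = 7

rB=7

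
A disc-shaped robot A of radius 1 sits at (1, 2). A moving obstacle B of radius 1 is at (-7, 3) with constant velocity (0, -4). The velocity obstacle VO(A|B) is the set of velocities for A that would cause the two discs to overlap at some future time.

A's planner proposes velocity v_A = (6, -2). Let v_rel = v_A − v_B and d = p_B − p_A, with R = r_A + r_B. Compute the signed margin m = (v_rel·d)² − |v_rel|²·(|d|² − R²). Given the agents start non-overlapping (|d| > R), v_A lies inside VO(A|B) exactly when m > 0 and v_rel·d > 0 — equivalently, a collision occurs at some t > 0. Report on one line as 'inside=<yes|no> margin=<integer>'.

d = (-8, 1),  |d|² = 65;  R = 1+1 = 2,  c = 65−2² = 61
v_rel = (6, 2),  |v_rel|² = 40;  v_rel·d = (6)·(-8) + (2)·(1) = -46
40·t² + 92·t + 61 = 0  ⇒  m = (-46)² − 40·61 = -324
m = -324 < 0,  v_rel·d = -46 < 0  ⇒  outside

inside=no margin=-324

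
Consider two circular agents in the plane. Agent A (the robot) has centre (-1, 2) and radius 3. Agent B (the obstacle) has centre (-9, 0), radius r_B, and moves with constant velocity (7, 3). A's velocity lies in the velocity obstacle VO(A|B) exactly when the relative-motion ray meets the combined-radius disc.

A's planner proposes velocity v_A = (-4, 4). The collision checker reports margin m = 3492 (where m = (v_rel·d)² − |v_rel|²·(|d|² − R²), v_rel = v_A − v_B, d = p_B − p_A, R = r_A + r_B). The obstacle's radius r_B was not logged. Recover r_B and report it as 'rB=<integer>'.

m = 3492
d = (-8, -2);  v_rel = (-11, 1),  |v_rel|² = 122
v_rel×d = (-11)·(-2) − (1)·(-8) = 30
since m = R²·122 − 30²:  R² = (900 + 3492) / 122 = 36
R = √36 = 6  ⇒  r_B = 6 − 3 = 3

rB=3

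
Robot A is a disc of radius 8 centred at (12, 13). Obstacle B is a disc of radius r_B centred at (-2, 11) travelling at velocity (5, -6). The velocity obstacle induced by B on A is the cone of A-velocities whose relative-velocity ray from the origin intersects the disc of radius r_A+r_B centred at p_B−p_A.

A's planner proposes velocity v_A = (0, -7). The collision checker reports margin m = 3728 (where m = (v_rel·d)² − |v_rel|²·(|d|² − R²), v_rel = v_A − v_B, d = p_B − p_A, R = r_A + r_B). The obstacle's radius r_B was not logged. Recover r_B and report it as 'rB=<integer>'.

m = 3728
d = (-14, -2);  v_rel = (-5, -1),  |v_rel|² = 26
v_rel×d = (-5)·(-2) − (-1)·(-14) = -4
since m = R²·26 − (-4)²:  R² = (16 + 3728) / 26 = 144
R = √144 = 12  ⇒  r_B = 12 − 8 = 4

rB=4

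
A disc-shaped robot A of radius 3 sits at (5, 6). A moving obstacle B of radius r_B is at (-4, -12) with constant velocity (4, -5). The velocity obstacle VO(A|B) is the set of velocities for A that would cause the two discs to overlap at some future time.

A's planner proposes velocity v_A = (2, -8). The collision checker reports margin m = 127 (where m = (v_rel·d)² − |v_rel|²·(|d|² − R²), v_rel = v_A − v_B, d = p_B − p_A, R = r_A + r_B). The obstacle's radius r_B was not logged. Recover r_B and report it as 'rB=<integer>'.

m = 127
d = (-9, -18);  v_rel = (-2, -3),  |v_rel|² = 13
v_rel×d = (-2)·(-18) − (-3)·(-9) = 9
since m = R²·13 − 9²:  R² = (81 + 127) / 13 = 16
R = √16 = 4  ⇒  r_B = 4 − 3 = 1

rB=1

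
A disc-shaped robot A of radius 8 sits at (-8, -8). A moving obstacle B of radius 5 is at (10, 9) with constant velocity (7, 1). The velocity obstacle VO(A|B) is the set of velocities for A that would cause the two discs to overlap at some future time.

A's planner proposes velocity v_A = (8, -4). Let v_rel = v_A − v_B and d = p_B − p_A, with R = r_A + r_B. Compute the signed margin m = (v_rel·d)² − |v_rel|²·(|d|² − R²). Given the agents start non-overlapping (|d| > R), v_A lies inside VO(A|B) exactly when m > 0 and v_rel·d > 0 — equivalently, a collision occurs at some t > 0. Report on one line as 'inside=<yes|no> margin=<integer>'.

d = (18, 17),  |d|² = 613;  R = 8+5 = 13,  c = 613−13² = 444
v_rel = (1, -5),  |v_rel|² = 26;  v_rel·d = (1)·(18) + (-5)·(17) = -67
26·t² + 134·t + 444 = 0  ⇒  m = (-67)² − 26·444 = -7055
m = -7055 < 0,  v_rel·d = -67 < 0  ⇒  outside

inside=no margin=-7055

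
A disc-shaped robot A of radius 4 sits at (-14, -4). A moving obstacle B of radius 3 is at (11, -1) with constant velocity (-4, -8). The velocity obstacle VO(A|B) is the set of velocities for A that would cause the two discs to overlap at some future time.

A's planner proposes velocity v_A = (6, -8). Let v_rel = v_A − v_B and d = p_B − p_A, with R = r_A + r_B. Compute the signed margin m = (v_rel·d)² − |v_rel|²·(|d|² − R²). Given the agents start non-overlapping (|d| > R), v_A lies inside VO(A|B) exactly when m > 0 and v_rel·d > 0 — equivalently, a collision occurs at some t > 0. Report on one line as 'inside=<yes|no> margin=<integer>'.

d = (25, 3),  |d|² = 634;  R = 4+3 = 7,  c = 634−7² = 585
v_rel = (10, 0),  |v_rel|² = 100;  v_rel·d = (10)·(25) + (0)·(3) = 250
100·t² − 500·t + 585 = 0  ⇒  m = 250² − 100·585 = 4000
m = 4000 > 0,  v_rel·d = 250 > 0  ⇒  inside

inside=yes margin=4000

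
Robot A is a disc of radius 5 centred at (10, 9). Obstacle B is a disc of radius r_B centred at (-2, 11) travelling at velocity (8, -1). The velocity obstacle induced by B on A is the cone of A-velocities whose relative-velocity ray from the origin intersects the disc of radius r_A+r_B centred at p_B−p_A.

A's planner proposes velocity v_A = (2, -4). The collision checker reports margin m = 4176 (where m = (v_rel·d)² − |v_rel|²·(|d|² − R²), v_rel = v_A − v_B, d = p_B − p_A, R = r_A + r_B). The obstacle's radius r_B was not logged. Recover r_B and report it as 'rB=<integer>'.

m = 4176
d = (-12, 2);  v_rel = (-6, -3),  |v_rel|² = 45
v_rel×d = (-6)·(2) − (-3)·(-12) = -48
since m = R²·45 − (-48)²:  R² = (2304 + 4176) / 45 = 144
R = √144 = 12  ⇒  r_B = 12 − 5 = 7

rB=7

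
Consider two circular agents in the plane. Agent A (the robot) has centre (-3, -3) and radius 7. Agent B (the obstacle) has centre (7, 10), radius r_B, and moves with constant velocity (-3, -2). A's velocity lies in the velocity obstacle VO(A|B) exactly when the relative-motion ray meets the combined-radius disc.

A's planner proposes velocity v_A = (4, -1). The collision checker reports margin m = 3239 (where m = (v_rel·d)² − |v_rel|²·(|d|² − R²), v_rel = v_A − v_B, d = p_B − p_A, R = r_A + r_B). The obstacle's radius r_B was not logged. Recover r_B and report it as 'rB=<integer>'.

m = 3239
d = (10, 13);  v_rel = (7, 1),  |v_rel|² = 50
v_rel×d = (7)·(13) − (1)·(10) = 81
since m = R²·50 − 81²:  R² = (6561 + 3239) / 50 = 196
R = √196 = 14  ⇒  r_B = 14 − 7 = 7

rB=7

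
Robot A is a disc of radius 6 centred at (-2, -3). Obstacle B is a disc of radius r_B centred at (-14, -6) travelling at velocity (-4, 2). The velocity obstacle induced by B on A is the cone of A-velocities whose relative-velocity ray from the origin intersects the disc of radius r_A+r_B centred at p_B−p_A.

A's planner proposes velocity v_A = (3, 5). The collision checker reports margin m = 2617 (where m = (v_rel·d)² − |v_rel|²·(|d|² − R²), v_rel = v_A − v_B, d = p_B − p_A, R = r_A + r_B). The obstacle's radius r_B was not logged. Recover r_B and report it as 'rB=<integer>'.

m = 2617
d = (-12, -3);  v_rel = (7, 3),  |v_rel|² = 58
v_rel×d = (7)·(-3) − (3)·(-12) = 15
since m = R²·58 − 15²:  R² = (225 + 2617) / 58 = 49
R = √49 = 7  ⇒  r_B = 7 − 6 = 1

rB=1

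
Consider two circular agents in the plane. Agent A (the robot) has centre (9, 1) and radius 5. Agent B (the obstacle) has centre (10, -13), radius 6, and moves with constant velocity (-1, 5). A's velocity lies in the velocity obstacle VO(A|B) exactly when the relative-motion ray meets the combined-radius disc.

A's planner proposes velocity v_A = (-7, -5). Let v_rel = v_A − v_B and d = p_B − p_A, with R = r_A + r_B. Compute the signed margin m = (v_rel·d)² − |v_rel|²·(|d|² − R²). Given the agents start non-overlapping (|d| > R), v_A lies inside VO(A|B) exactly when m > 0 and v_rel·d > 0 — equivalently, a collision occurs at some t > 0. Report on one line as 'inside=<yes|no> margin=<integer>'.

d = (1, -14),  |d|² = 197;  R = 5+6 = 11,  c = 197−11² = 76
v_rel = (-6, -10),  |v_rel|² = 136;  v_rel·d = (-6)·(1) + (-10)·(-14) = 134
136·t² − 268·t + 76 = 0  ⇒  m = 134² − 136·76 = 7620
m = 7620 > 0,  v_rel·d = 134 > 0  ⇒  inside

inside=yes margin=7620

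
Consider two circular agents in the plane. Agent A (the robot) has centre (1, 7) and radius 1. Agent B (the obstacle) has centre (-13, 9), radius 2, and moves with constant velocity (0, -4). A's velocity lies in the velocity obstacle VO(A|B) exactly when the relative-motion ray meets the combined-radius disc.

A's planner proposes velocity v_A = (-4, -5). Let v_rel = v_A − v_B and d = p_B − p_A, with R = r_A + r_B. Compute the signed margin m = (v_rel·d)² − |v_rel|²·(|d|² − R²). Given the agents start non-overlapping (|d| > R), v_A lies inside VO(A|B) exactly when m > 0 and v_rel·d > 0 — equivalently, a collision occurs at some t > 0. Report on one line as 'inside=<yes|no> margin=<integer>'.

d = (-14, 2),  |d|² = 200;  R = 1+2 = 3,  c = 200−3² = 191
v_rel = (-4, -1),  |v_rel|² = 17;  v_rel·d = (-4)·(-14) + (-1)·(2) = 54
17·t² − 108·t + 191 = 0  ⇒  m = 54² − 17·191 = -331
m = -331 < 0,  v_rel·d = 54 > 0  ⇒  outside

inside=no margin=-331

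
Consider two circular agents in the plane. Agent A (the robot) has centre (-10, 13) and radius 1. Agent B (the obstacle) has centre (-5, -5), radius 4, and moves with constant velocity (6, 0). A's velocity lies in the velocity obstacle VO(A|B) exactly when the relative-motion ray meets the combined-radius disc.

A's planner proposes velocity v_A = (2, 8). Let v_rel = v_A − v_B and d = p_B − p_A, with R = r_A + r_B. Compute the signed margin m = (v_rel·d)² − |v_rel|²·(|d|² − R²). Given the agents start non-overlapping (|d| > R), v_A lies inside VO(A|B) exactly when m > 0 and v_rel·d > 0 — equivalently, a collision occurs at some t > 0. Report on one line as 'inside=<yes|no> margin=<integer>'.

d = (5, -18),  |d|² = 349;  R = 1+4 = 5,  c = 349−5² = 324
v_rel = (-4, 8),  |v_rel|² = 80;  v_rel·d = (-4)·(5) + (8)·(-18) = -164
80·t² + 328·t + 324 = 0  ⇒  m = (-164)² − 80·324 = 976
m = 976 > 0,  v_rel·d = -164 < 0  ⇒  outside

inside=no margin=976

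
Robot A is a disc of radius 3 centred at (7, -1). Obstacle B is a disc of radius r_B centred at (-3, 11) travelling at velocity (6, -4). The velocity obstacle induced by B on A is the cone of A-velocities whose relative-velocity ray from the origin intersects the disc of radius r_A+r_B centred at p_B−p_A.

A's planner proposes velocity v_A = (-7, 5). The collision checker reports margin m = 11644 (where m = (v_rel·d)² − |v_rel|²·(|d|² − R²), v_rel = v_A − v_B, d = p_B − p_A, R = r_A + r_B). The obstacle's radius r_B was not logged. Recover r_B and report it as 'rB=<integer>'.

m = 11644
d = (-10, 12);  v_rel = (-13, 9),  |v_rel|² = 250
v_rel×d = (-13)·(12) − (9)·(-10) = -66
since m = R²·250 − (-66)²:  R² = (4356 + 11644) / 250 = 64
R = √64 = 8  ⇒  r_B = 8 − 3 = 5

rB=5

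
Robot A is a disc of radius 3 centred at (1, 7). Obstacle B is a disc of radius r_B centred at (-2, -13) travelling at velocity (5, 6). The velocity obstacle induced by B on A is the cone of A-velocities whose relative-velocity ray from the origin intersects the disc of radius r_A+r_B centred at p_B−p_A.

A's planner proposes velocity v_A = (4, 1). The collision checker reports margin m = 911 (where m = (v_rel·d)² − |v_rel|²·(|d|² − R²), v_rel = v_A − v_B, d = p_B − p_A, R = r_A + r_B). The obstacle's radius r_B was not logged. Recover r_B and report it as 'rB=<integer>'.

m = 911
d = (-3, -20);  v_rel = (-1, -5),  |v_rel|² = 26
v_rel×d = (-1)·(-20) − (-5)·(-3) = 5
since m = R²·26 − 5²:  R² = (25 + 911) / 26 = 36
R = √36 = 6  ⇒  r_B = 6 − 3 = 3

rB=3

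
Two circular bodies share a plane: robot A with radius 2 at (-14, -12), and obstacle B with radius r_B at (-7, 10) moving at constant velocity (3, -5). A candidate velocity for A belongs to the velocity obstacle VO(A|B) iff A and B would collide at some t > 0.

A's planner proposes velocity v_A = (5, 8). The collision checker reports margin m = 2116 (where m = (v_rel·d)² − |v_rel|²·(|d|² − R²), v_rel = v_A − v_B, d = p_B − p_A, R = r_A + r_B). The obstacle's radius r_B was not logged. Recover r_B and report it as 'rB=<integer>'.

m = 2116
d = (7, 22);  v_rel = (2, 13),  |v_rel|² = 173
v_rel×d = (2)·(22) − (13)·(7) = -47
since m = R²·173 − (-47)²:  R² = (2209 + 2116) / 173 = 25
R = √25 = 5  ⇒  r_B = 5 − 2 = 3

rB=3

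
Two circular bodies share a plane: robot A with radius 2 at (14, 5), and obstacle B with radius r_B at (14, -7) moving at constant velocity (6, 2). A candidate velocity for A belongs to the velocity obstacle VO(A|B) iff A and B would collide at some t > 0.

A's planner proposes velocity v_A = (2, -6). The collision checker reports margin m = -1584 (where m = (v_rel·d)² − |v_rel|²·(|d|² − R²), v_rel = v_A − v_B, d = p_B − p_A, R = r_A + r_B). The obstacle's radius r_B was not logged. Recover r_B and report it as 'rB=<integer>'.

m = -1584
d = (0, -12);  v_rel = (-4, -8),  |v_rel|² = 80
v_rel×d = (-4)·(-12) − (-8)·(0) = 48
since m = R²·80 − 48²:  R² = (2304 + -1584) / 80 = 9
R = √9 = 3  ⇒  r_B = 3 − 2 = 1

rB=1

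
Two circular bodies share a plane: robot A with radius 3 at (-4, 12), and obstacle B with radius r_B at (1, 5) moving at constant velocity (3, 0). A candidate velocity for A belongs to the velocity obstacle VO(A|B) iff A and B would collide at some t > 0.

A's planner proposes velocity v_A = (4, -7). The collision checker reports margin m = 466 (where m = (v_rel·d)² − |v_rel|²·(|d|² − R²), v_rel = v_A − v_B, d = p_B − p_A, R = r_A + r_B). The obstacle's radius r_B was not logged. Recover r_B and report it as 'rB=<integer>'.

m = 466
d = (5, -7);  v_rel = (1, -7),  |v_rel|² = 50
v_rel×d = (1)·(-7) − (-7)·(5) = 28
since m = R²·50 − 28²:  R² = (784 + 466) / 50 = 25
R = √25 = 5  ⇒  r_B = 5 − 3 = 2

rB=2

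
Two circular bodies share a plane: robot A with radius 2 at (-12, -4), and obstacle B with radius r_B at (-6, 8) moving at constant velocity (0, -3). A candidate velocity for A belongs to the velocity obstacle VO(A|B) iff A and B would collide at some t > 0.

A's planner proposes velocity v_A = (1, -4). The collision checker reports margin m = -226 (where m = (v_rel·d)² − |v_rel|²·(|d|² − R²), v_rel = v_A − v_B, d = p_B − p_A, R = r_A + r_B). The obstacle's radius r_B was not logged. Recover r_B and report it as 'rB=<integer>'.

m = -226
d = (6, 12);  v_rel = (1, -1),  |v_rel|² = 2
v_rel×d = (1)·(12) − (-1)·(6) = 18
since m = R²·2 − 18²:  R² = (324 + -226) / 2 = 49
R = √49 = 7  ⇒  r_B = 7 − 2 = 5

rB=5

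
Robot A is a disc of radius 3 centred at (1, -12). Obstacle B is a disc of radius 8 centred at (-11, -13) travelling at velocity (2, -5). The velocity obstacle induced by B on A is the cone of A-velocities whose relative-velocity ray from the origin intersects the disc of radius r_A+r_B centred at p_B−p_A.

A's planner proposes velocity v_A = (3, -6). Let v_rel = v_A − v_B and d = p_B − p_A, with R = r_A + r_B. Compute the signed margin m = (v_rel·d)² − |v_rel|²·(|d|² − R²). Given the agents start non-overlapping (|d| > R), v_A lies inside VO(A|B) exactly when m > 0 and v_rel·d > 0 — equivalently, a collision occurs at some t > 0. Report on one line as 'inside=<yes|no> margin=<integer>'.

d = (-12, -1),  |d|² = 145;  R = 3+8 = 11,  c = 145−11² = 24
v_rel = (1, -1),  |v_rel|² = 2;  v_rel·d = (1)·(-12) + (-1)·(-1) = -11
2·t² + 22·t + 24 = 0  ⇒  m = (-11)² − 2·24 = 73
m = 73 > 0,  v_rel·d = -11 < 0  ⇒  outside

inside=no margin=73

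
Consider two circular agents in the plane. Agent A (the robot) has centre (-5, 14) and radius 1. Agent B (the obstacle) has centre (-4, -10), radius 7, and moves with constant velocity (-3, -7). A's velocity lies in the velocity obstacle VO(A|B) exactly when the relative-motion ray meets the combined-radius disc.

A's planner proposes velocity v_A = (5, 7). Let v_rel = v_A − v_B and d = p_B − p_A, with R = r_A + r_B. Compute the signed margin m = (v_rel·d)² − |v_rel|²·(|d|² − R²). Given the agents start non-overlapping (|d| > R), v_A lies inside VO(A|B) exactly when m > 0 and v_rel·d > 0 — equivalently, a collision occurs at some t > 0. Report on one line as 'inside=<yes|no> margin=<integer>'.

d = (1, -24),  |d|² = 577;  R = 1+7 = 8,  c = 577−8² = 513
v_rel = (8, 14),  |v_rel|² = 260;  v_rel·d = (8)·(1) + (14)·(-24) = -328
260·t² + 656·t + 513 = 0  ⇒  m = (-328)² − 260·513 = -25796
m = -25796 < 0,  v_rel·d = -328 < 0  ⇒  outside

inside=no margin=-25796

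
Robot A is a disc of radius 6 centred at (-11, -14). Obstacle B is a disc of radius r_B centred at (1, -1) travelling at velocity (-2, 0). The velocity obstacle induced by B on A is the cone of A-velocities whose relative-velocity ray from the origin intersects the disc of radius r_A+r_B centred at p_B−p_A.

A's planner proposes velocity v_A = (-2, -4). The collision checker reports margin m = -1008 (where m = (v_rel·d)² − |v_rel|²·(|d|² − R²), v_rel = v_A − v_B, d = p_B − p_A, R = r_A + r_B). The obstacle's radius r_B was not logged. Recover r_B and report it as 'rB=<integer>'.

m = -1008
d = (12, 13);  v_rel = (0, -4),  |v_rel|² = 16
v_rel×d = (0)·(13) − (-4)·(12) = 48
since m = R²·16 − 48²:  R² = (2304 + -1008) / 16 = 81
R = √81 = 9  ⇒  r_B = 9 − 6 = 3

rB=3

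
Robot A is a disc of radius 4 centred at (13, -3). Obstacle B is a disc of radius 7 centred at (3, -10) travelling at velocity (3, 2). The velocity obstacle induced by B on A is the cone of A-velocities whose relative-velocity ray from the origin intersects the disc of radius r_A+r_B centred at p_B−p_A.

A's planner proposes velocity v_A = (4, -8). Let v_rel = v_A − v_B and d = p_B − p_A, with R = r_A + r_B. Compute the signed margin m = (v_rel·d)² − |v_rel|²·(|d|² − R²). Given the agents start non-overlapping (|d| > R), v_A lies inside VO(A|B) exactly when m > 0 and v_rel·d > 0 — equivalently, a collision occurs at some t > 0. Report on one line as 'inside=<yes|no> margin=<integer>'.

d = (-10, -7),  |d|² = 149;  R = 4+7 = 11,  c = 149−11² = 28
v_rel = (1, -10),  |v_rel|² = 101;  v_rel·d = (1)·(-10) + (-10)·(-7) = 60
101·t² − 120·t + 28 = 0  ⇒  m = 60² − 101·28 = 772
m = 772 > 0,  v_rel·d = 60 > 0  ⇒  inside

inside=yes margin=772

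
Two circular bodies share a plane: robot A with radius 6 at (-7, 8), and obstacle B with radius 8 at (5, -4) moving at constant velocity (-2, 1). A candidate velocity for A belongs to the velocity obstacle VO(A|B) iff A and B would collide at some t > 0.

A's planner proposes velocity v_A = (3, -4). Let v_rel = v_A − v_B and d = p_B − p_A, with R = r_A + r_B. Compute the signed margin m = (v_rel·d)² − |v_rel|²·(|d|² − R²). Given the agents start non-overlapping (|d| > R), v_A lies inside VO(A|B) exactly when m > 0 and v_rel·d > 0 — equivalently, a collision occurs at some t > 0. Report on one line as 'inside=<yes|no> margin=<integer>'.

d = (12, -12),  |d|² = 288;  R = 6+8 = 14,  c = 288−14² = 92
v_rel = (5, -5),  |v_rel|² = 50;  v_rel·d = (5)·(12) + (-5)·(-12) = 120
50·t² − 240·t + 92 = 0  ⇒  m = 120² − 50·92 = 9800
m = 9800 > 0,  v_rel·d = 120 > 0  ⇒  inside

inside=yes margin=9800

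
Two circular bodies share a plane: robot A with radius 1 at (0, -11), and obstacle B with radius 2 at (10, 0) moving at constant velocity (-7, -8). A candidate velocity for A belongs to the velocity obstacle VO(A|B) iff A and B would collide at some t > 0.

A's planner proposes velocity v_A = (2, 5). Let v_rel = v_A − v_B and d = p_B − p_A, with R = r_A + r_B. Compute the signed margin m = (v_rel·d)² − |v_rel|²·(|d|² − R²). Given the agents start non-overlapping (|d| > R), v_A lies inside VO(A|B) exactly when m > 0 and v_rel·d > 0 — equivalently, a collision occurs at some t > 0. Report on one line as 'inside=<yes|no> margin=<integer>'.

d = (10, 11),  |d|² = 221;  R = 1+2 = 3,  c = 221−3² = 212
v_rel = (9, 13),  |v_rel|² = 250;  v_rel·d = (9)·(10) + (13)·(11) = 233
250·t² − 466·t + 212 = 0  ⇒  m = 233² − 250·212 = 1289
m = 1289 > 0,  v_rel·d = 233 > 0  ⇒  inside

inside=yes margin=1289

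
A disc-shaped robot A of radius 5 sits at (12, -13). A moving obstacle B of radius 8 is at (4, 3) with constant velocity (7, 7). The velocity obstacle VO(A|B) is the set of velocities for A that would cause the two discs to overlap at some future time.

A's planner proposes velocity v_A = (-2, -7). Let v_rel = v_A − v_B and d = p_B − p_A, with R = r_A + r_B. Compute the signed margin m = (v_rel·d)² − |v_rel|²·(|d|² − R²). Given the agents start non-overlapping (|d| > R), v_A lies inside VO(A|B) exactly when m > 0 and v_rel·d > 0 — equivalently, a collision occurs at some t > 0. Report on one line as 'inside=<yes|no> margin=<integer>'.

d = (-8, 16),  |d|² = 320;  R = 5+8 = 13,  c = 320−13² = 151
v_rel = (-9, -14),  |v_rel|² = 277;  v_rel·d = (-9)·(-8) + (-14)·(16) = -152
277·t² + 304·t + 151 = 0  ⇒  m = (-152)² − 277·151 = -18723
m = -18723 < 0,  v_rel·d = -152 < 0  ⇒  outside

inside=no margin=-18723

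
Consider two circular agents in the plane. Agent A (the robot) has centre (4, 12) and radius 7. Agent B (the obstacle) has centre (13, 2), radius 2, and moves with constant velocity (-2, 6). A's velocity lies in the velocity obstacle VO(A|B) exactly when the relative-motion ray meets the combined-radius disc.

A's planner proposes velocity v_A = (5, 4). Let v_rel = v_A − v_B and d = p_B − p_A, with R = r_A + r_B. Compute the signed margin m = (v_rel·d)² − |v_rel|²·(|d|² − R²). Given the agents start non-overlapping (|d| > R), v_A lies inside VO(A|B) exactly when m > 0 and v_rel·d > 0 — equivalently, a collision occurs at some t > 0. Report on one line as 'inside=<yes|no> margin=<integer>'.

d = (9, -10),  |d|² = 181;  R = 7+2 = 9,  c = 181−9² = 100
v_rel = (7, -2),  |v_rel|² = 53;  v_rel·d = (7)·(9) + (-2)·(-10) = 83
53·t² − 166·t + 100 = 0  ⇒  m = 83² − 53·100 = 1589
m = 1589 > 0,  v_rel·d = 83 > 0  ⇒  inside

inside=yes margin=1589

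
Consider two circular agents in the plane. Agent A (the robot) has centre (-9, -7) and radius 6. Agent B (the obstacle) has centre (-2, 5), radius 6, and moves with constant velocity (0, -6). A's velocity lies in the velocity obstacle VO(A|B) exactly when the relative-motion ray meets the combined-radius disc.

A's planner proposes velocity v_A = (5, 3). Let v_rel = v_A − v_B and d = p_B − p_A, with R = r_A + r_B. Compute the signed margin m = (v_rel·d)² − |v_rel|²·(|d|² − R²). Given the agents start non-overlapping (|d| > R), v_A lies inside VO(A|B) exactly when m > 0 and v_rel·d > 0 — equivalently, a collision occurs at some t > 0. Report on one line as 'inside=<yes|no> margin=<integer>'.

d = (7, 12),  |d|² = 193;  R = 6+6 = 12,  c = 193−12² = 49
v_rel = (5, 9),  |v_rel|² = 106;  v_rel·d = (5)·(7) + (9)·(12) = 143
106·t² − 286·t + 49 = 0  ⇒  m = 143² − 106·49 = 15255
m = 15255 > 0,  v_rel·d = 143 > 0  ⇒  inside

inside=yes margin=15255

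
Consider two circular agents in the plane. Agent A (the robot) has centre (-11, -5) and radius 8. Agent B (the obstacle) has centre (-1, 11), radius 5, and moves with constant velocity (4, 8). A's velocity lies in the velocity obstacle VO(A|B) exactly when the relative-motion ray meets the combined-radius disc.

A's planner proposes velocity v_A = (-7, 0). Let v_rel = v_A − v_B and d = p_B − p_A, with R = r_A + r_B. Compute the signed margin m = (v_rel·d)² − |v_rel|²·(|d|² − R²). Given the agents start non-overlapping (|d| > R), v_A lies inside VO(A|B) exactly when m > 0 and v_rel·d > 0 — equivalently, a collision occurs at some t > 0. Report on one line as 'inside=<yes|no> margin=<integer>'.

d = (10, 16),  |d|² = 356;  R = 8+5 = 13,  c = 356−13² = 187
v_rel = (-11, -8),  |v_rel|² = 185;  v_rel·d = (-11)·(10) + (-8)·(16) = -238
185·t² + 476·t + 187 = 0  ⇒  m = (-238)² − 185·187 = 22049
m = 22049 > 0,  v_rel·d = -238 < 0  ⇒  outside

inside=no margin=22049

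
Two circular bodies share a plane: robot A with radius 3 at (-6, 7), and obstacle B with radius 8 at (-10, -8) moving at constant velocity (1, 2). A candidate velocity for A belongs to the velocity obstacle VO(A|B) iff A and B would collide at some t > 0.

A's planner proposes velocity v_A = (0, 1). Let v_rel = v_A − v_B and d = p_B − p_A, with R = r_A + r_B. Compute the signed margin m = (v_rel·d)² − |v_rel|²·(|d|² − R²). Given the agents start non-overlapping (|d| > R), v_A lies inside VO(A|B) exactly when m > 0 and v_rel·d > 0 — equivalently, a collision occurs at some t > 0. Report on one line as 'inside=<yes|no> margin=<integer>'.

d = (-4, -15),  |d|² = 241;  R = 3+8 = 11,  c = 241−11² = 120
v_rel = (-1, -1),  |v_rel|² = 2;  v_rel·d = (-1)·(-4) + (-1)·(-15) = 19
2·t² − 38·t + 120 = 0  ⇒  m = 19² − 2·120 = 121
m = 121 > 0,  v_rel·d = 19 > 0  ⇒  inside

inside=yes margin=121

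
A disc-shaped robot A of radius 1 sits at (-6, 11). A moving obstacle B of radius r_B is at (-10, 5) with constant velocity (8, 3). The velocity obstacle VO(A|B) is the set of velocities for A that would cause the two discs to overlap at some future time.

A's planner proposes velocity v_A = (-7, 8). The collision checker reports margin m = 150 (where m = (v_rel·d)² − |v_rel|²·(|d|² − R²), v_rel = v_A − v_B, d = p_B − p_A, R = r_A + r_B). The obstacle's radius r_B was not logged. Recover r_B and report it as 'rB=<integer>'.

m = 150
d = (-4, -6);  v_rel = (-15, 5),  |v_rel|² = 250
v_rel×d = (-15)·(-6) − (5)·(-4) = 110
since m = R²·250 − 110²:  R² = (12100 + 150) / 250 = 49
R = √49 = 7  ⇒  r_B = 7 − 1 = 6

rB=6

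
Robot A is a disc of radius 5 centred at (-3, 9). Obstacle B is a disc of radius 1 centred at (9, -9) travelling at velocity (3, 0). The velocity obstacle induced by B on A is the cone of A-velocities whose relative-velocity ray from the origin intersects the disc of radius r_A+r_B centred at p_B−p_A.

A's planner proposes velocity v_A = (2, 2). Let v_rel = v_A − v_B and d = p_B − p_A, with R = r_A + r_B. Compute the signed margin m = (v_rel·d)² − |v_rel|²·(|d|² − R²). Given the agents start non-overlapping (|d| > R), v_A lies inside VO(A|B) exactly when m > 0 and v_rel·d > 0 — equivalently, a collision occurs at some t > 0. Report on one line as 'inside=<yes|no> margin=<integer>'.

d = (12, -18),  |d|² = 468;  R = 5+1 = 6,  c = 468−6² = 432
v_rel = (-1, 2),  |v_rel|² = 5;  v_rel·d = (-1)·(12) + (2)·(-18) = -48
5·t² + 96·t + 432 = 0  ⇒  m = (-48)² − 5·432 = 144
m = 144 > 0,  v_rel·d = -48 < 0  ⇒  outside

inside=no margin=144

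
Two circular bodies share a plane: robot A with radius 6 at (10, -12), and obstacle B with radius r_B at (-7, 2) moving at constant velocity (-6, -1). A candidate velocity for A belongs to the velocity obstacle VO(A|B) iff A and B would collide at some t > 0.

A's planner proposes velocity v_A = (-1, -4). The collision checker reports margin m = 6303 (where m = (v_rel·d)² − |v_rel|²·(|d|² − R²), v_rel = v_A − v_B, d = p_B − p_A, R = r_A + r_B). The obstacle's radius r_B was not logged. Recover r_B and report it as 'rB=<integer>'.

m = 6303
d = (-17, 14);  v_rel = (5, -3),  |v_rel|² = 34
v_rel×d = (5)·(14) − (-3)·(-17) = 19
since m = R²·34 − 19²:  R² = (361 + 6303) / 34 = 196
R = √196 = 14  ⇒  r_B = 14 − 6 = 8

rB=8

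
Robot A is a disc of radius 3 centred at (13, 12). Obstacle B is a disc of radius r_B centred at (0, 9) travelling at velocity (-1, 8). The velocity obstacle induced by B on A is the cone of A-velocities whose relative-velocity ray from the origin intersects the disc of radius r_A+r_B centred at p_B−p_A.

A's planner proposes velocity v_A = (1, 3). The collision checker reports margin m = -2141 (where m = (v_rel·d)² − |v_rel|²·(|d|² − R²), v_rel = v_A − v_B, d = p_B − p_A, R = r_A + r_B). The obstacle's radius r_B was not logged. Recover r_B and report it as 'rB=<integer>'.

m = -2141
d = (-13, -3);  v_rel = (2, -5),  |v_rel|² = 29
v_rel×d = (2)·(-3) − (-5)·(-13) = -71
since m = R²·29 − (-71)²:  R² = (5041 + -2141) / 29 = 100
R = √100 = 10  ⇒  r_B = 10 − 3 = 7

rB=7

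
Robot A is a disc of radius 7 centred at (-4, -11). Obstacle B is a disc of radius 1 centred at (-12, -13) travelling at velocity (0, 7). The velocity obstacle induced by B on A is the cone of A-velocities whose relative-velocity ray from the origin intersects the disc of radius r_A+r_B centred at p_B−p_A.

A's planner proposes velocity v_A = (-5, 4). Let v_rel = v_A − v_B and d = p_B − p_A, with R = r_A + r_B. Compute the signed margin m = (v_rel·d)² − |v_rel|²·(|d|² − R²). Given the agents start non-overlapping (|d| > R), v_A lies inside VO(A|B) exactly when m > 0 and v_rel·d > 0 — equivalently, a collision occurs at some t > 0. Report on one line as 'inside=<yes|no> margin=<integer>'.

d = (-8, -2),  |d|² = 68;  R = 7+1 = 8,  c = 68−8² = 4
v_rel = (-5, -3),  |v_rel|² = 34;  v_rel·d = (-5)·(-8) + (-3)·(-2) = 46
34·t² − 92·t + 4 = 0  ⇒  m = 46² − 34·4 = 1980
m = 1980 > 0,  v_rel·d = 46 > 0  ⇒  inside

inside=yes margin=1980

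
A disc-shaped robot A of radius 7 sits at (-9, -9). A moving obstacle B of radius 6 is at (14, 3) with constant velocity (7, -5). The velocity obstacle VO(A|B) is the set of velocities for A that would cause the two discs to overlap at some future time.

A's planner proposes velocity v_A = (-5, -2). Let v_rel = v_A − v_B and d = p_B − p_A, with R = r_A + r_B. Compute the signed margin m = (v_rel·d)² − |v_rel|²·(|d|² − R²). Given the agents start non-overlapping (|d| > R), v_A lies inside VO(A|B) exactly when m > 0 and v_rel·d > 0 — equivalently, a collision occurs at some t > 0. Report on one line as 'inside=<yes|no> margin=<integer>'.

d = (23, 12),  |d|² = 673;  R = 7+6 = 13,  c = 673−13² = 504
v_rel = (-12, 3),  |v_rel|² = 153;  v_rel·d = (-12)·(23) + (3)·(12) = -240
153·t² + 480·t + 504 = 0  ⇒  m = (-240)² − 153·504 = -19512
m = -19512 < 0,  v_rel·d = -240 < 0  ⇒  outside

inside=no margin=-19512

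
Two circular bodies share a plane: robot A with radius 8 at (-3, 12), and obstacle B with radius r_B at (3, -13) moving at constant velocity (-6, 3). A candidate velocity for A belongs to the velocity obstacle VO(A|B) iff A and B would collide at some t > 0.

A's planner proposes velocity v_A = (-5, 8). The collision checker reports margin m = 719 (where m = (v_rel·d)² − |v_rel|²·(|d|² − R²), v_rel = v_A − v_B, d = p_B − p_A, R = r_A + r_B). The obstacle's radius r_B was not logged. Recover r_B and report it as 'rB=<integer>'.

m = 719
d = (6, -25);  v_rel = (1, 5),  |v_rel|² = 26
v_rel×d = (1)·(-25) − (5)·(6) = -55
since m = R²·26 − (-55)²:  R² = (3025 + 719) / 26 = 144
R = √144 = 12  ⇒  r_B = 12 − 8 = 4

rB=4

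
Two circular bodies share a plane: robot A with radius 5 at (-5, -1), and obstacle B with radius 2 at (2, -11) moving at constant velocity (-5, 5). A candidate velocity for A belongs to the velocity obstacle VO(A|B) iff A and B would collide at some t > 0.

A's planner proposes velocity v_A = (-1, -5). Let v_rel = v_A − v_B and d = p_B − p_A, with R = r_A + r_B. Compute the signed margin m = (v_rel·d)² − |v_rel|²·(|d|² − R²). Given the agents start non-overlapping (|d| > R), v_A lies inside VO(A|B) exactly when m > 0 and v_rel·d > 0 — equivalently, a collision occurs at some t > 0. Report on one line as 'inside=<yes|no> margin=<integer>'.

d = (7, -10),  |d|² = 149;  R = 5+2 = 7,  c = 149−7² = 100
v_rel = (4, -10),  |v_rel|² = 116;  v_rel·d = (4)·(7) + (-10)·(-10) = 128
116·t² − 256·t + 100 = 0  ⇒  m = 128² − 116·100 = 4784
m = 4784 > 0,  v_rel·d = 128 > 0  ⇒  inside

inside=yes margin=4784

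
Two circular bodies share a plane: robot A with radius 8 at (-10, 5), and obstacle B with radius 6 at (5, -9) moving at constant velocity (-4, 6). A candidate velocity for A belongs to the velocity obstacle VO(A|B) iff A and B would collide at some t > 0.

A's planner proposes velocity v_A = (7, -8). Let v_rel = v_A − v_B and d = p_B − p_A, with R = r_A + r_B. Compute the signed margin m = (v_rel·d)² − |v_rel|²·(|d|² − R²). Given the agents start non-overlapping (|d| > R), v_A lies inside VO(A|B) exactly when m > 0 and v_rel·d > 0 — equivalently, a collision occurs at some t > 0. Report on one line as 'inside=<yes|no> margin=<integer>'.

d = (15, -14),  |d|² = 421;  R = 8+6 = 14,  c = 421−14² = 225
v_rel = (11, -14),  |v_rel|² = 317;  v_rel·d = (11)·(15) + (-14)·(-14) = 361
317·t² − 722·t + 225 = 0  ⇒  m = 361² − 317·225 = 58996
m = 58996 > 0,  v_rel·d = 361 > 0  ⇒  inside

inside=yes margin=58996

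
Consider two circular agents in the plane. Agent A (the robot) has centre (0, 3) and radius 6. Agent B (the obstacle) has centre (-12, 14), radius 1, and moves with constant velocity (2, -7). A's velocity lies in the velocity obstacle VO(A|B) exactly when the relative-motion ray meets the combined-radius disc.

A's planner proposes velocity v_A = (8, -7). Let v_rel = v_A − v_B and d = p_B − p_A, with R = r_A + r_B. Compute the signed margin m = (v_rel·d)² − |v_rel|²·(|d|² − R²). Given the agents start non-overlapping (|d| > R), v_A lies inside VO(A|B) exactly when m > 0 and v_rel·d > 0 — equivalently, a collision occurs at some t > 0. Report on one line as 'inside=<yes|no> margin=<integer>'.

d = (-12, 11),  |d|² = 265;  R = 6+1 = 7,  c = 265−7² = 216
v_rel = (6, 0),  |v_rel|² = 36;  v_rel·d = (6)·(-12) + (0)·(11) = -72
36·t² + 144·t + 216 = 0  ⇒  m = (-72)² − 36·216 = -2592
m = -2592 < 0,  v_rel·d = -72 < 0  ⇒  outside

inside=no margin=-2592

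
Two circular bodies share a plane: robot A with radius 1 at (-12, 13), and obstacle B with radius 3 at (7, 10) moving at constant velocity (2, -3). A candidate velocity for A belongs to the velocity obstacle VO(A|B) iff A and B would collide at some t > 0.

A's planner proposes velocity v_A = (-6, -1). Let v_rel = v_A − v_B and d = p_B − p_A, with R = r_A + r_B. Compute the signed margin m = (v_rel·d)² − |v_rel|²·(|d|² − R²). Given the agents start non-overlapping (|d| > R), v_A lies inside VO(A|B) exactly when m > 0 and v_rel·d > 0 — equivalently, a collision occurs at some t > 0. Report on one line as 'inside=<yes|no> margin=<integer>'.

d = (19, -3),  |d|² = 370;  R = 1+3 = 4,  c = 370−4² = 354
v_rel = (-8, 2),  |v_rel|² = 68;  v_rel·d = (-8)·(19) + (2)·(-3) = -158
68·t² + 316·t + 354 = 0  ⇒  m = (-158)² − 68·354 = 892
m = 892 > 0,  v_rel·d = -158 < 0  ⇒  outside

inside=no margin=892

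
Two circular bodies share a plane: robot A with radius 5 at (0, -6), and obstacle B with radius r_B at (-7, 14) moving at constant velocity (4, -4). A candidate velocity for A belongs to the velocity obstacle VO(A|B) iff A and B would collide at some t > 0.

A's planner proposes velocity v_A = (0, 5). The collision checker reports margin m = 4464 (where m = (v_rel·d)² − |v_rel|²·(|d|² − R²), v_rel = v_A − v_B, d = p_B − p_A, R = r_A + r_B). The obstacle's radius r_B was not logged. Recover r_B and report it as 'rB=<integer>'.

m = 4464
d = (-7, 20);  v_rel = (-4, 9),  |v_rel|² = 97
v_rel×d = (-4)·(20) − (9)·(-7) = -17
since m = R²·97 − (-17)²:  R² = (289 + 4464) / 97 = 49
R = √49 = 7  ⇒  r_B = 7 − 5 = 2

rB=2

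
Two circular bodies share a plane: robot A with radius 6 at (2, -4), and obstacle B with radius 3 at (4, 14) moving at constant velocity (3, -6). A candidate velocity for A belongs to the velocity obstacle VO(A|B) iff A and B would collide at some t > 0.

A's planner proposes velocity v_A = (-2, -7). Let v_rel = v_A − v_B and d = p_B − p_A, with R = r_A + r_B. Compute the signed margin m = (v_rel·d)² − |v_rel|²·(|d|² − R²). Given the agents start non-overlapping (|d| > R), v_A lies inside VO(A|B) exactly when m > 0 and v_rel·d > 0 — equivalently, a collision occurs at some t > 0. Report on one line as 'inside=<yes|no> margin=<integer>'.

d = (2, 18),  |d|² = 328;  R = 6+3 = 9,  c = 328−9² = 247
v_rel = (-5, -1),  |v_rel|² = 26;  v_rel·d = (-5)·(2) + (-1)·(18) = -28
26·t² + 56·t + 247 = 0  ⇒  m = (-28)² − 26·247 = -5638
m = -5638 < 0,  v_rel·d = -28 < 0  ⇒  outside

inside=no margin=-5638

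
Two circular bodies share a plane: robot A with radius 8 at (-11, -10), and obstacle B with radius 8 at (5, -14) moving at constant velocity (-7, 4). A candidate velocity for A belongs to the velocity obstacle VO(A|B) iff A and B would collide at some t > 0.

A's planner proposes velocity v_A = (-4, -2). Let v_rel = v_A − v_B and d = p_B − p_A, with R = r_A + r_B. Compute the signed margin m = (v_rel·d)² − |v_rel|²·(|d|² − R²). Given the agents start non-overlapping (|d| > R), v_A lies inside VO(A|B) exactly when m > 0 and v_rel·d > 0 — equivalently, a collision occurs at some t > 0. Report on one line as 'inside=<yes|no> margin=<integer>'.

d = (16, -4),  |d|² = 272;  R = 8+8 = 16,  c = 272−16² = 16
v_rel = (3, -6),  |v_rel|² = 45;  v_rel·d = (3)·(16) + (-6)·(-4) = 72
45·t² − 144·t + 16 = 0  ⇒  m = 72² − 45·16 = 4464
m = 4464 > 0,  v_rel·d = 72 > 0  ⇒  inside

inside=yes margin=4464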